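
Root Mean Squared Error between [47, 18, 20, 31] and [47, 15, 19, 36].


MSE = 35/4 = 8.75
RMSE = √(35/4) = 2.958

2.958


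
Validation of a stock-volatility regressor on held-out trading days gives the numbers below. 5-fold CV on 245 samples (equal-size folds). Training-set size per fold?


Fold size = 245/5 = 49
Training per fold = 245 - 49 = 196

196


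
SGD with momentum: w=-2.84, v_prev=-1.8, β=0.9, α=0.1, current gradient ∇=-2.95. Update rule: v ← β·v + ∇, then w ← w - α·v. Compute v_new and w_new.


v_new = 0.9·-1.8 - 2.95 = -1.62 - 2.95 = -4.57
w_new = -2.84 - 0.1·-4.57 = -2.84 + 0.457 = -2.383

v_new=-4.57, w_new=-2.383


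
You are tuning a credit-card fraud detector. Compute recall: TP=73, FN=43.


Recall = TP/(TP+FN)
= 73/(73+43)
= 73/116 = 62.93%

62.93%


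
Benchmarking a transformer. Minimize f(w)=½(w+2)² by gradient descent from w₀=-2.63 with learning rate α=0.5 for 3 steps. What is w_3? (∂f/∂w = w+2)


step 1: grad = -2.63+2 = -0.63; w = -2.63 - 0.5·(-0.63) = -2.315
step 2: grad = -2.315+2 = -0.315; w = -2.315 - 0.5·(-0.315) = -2.1575
step 3: grad = -2.1575+2 = -0.1575; w = -2.1575 - 0.5·(-0.1575) = -2.07875

-2.07875


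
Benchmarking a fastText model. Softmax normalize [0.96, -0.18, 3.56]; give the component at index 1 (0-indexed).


Exponentials: e^0.96=2.6117, e^-0.18=0.8353, e^3.56=35.1632
Sum = 38.6102
Softmax = [0.0676, 0.0216, 0.9107]
p[1] = 0.8353/38.6102 = 0.0216

0.0216


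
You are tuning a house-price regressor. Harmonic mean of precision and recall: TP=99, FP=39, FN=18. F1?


Precision = 99/138 = 0.7174
Recall = 99/117 = 0.8462
F1 = 2·P·R/(P+R) = 2·TP/(2·TP+FP+FN) = 198/(198+39+18) = 198/255 = 0.7765

0.7765


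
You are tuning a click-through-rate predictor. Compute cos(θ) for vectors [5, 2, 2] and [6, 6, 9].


A·B = 5·6 + 2·6 + 2·9 = 60
‖A‖ = √33 = 5.7446, ‖B‖ = √153 = 12.3693
cos = 60/(√33·√153) = 60/√5049 = 0.8444

0.8444


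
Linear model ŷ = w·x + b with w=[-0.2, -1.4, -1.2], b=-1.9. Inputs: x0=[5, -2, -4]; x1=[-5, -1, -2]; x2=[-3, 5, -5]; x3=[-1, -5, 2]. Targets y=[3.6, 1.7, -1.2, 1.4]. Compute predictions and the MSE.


ŷ0 = (-0.2)·(5) + (-1.4)·(-2) + (-1.2)·(-4) - 1.9 = 4.7
ŷ1 = (-0.2)·(-5) + (-1.4)·(-1) + (-1.2)·(-2) - 1.9 = 2.9
ŷ2 = (-0.2)·(-3) + (-1.4)·(5) + (-1.2)·(-5) - 1.9 = -2.3
ŷ3 = (-0.2)·(-1) + (-1.4)·(-5) + (-1.2)·(2) - 1.9 = 2.9
errors² = [1.21, 1.44, 1.21, 2.25]
MSE = 6.1100/4 = 1.5275

1.5275


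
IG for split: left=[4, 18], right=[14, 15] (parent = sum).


Parent = [18, 33], H_parent = 0.9367
H_left = 0.684 (n=22), H_right = 0.9991 (n=29)
H_children = (22/51)·0.684 + (29/51)·0.9991 = 0.8632
IG = 0.9367 - 0.8632 = 0.0735

0.0735


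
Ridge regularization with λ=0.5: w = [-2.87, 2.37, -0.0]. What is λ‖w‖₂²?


‖w‖₂² = (-2.87)² + (2.37)² + (-0.0)²
     = 8.2369 + 5.6169 + 0
     = 13.8538
λ·‖w‖₂² = 0.5·13.8538 = 6.9269

6.9269


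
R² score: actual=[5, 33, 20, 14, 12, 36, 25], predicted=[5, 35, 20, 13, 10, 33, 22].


ȳ = 20.7143
SS_res = Σ(y-ŷ)² = 27
SS_tot = Σ(y-ȳ)² = 771.43
R² = 1 - SS_res/SS_tot = 1 - 0.035 = 0.965

0.965


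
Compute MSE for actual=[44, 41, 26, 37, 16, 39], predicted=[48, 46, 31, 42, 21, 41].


Squared errors: (44-48)²=16, (41-46)²=25, (26-31)²=25, (37-42)²=25, (16-21)²=25, (39-41)²=4
Sum = 120
MSE = 120/6 = 20

20


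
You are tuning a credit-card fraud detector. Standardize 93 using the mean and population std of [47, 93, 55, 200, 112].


μ = 101.4, σ = 54.8036
z = (93 - 101.4)/54.8036 = -0.1533

-0.1533


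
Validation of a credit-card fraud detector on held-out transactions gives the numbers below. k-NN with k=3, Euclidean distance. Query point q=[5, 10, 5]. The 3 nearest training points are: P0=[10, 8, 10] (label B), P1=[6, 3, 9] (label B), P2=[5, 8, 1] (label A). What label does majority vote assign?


d(q,P0) = 7.3485  (label B)
d(q,P1) = 8.124  (label B)
d(q,P2) = 4.4721  (label A)
Votes: A=1, B=2
Majority → B

B


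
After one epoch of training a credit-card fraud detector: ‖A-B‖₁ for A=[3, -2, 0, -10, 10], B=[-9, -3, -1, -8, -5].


d = |3+ 9| + |-2+ 3| + |0+ 1| + |-10+ 8| + |10+ 5|
  = 12 + 1 + 1 + 2 + 15
  = 31

31


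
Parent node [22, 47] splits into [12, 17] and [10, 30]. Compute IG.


Parent = [22, 47], H_parent = 0.9031
H_left = 0.9784 (n=29), H_right = 0.8113 (n=40)
H_children = (29/69)·0.9784 + (40/69)·0.8113 = 0.8815
IG = 0.9031 - 0.8815 = 0.0216

0.0216


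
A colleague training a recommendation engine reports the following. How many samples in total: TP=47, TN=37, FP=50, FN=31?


Total = TP + TN + FP + FN
= 47 + 37 + 50 + 31
= 165
(Predicted positive: 97, predicted negative: 68)

165


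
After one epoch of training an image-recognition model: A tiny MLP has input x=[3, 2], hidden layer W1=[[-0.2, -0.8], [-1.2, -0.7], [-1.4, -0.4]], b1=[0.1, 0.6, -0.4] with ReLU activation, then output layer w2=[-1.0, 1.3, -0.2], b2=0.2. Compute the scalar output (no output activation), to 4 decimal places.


z1[0] = (-0.2)·(3) + (-0.8)·(2) + 0.1 = -2.1
z1[1] = (-1.2)·(3) + (-0.7)·(2) + 0.6 = -4.4
z1[2] = (-1.4)·(3) + (-0.4)·(2) - 0.4 = -5.4
h = ReLU(z1) = [0.0, 0.0, 0.0]
output = (-1.0)·(0.0) + (1.3)·(0.0) + (-0.2)·(0.0) + 0.2 = 0.2

0.2


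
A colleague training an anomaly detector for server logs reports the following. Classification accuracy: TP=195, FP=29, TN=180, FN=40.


Accuracy = (TP+TN)/(TP+TN+FP+FN)
= (195+180)/(444)
= 375/444 = 84.46%

84.46%


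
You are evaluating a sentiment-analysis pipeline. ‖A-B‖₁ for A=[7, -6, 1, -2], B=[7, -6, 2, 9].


d = |7-7| + |-6+ 6| + |1-2| + |-2-9|
  = 0 + 0 + 1 + 11
  = 12

12


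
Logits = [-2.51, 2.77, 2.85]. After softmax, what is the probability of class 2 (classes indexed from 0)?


Exponentials: e^-2.51=0.0813, e^2.77=15.9586, e^2.85=17.2878
Sum = 33.3277
Softmax = [0.0024, 0.4788, 0.5187]
p[2] = 17.2878/33.3277 = 0.5187

0.5187


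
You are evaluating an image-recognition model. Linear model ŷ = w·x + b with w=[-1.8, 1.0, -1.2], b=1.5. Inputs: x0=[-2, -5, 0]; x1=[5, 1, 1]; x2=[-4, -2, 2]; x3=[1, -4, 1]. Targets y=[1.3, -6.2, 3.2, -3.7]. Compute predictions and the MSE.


ŷ0 = (-1.8)·(-2) + (1.0)·(-5) + (-1.2)·(0) + 1.5 = 0.1
ŷ1 = (-1.8)·(5) + (1.0)·(1) + (-1.2)·(1) + 1.5 = -7.7
ŷ2 = (-1.8)·(-4) + (1.0)·(-2) + (-1.2)·(2) + 1.5 = 4.3
ŷ3 = (-1.8)·(1) + (1.0)·(-4) + (-1.2)·(1) + 1.5 = -5.5
errors² = [1.44, 2.25, 1.21, 3.24]
MSE = 8.1400/4 = 2.035

2.035


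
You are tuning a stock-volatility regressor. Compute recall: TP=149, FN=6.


Recall = TP/(TP+FN)
= 149/(149+6)
= 149/155 = 96.13%

96.13%


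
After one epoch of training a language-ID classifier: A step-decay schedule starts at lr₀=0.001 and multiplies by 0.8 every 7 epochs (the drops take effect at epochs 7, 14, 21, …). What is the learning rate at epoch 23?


n_drops = ⌊23/7⌋ = 3
lr = 0.001·0.8^3 = 0.001·0.512 = 0.000512

0.000512


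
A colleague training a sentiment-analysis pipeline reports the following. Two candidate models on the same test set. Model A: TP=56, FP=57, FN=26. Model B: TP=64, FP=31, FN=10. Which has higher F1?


Model A: P=56/113=0.4956, R=56/82=0.6829, F1=2PR/(P+R)=2TP/(2TP+FP+FN)=112/195=0.5744
Model B: P=64/95=0.6737, R=64/74=0.8649, F1=2PR/(P+R)=2TP/(2TP+FP+FN)=128/169=0.7574
0.5744 < 0.7574 → Model B

Model B


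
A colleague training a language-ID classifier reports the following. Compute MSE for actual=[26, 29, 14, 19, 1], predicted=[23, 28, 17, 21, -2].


Squared errors: (26-23)²=9, (29-28)²=1, (14-17)²=9, (19-21)²=4, (1+ 2)²=9
Sum = 32
MSE = 32/5 = 32/5

32/5


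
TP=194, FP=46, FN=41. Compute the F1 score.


Precision = 194/240 = 0.8083
Recall = 194/235 = 0.8255
F1 = 2·P·R/(P+R) = 2·TP/(2·TP+FP+FN) = 388/(388+46+41) = 388/475 = 0.8168

0.8168


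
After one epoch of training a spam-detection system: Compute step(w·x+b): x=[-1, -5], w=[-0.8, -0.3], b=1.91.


z = (-1)·(-0.8) + (-5)·(-0.3) + 1.91
  = 4.21
step(z) = 1 (z≥0)

1


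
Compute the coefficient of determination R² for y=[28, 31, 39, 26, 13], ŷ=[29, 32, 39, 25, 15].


ȳ = 27.4
SS_res = Σ(y-ŷ)² = 7
SS_tot = Σ(y-ȳ)² = 357.2
R² = 1 - SS_res/SS_tot = 1 - 0.0196 = 0.9804

0.9804


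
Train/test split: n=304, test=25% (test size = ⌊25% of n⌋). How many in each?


Test = ⌊304·25/100⌋ = 76
Train = 304 - 76 = 228

Train: 228, Test: 76


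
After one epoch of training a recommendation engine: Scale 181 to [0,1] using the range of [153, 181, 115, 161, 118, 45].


min=45, max=181
(181-45)/(181-45) = 136/136 = 1.0

1.0


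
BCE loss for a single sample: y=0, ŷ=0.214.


BCE = -[y·ln(p) + (1-y)·ln(1-p)]
= -0 - 1·ln(1-0.214)
= -ln(0.786) = 0.2408

0.2408


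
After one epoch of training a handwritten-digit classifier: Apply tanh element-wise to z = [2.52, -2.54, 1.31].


tanh(2.52) = 0.9871
tanh(-2.54) = -0.9876
tanh(1.31) = 0.8643
result = [0.9871, -0.9876, 0.8643]

[0.9871, -0.9876, 0.8643]


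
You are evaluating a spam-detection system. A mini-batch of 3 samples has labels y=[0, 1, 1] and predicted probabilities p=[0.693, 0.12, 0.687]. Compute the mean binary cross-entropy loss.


L[0] = -ln(1-0.693) = -ln(0.307) = 1.1809
L[1] = -ln(0.12) = 2.1203
L[2] = -ln(0.687) = 0.3754
mean = (1.1809 + 2.1203 + 0.3754)/3 = 1.2255

1.2255


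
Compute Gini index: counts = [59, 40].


Probabilities: [59/99, 40/99] ≈ [0.596, 0.404]
Σpᵢ² = (3481 + 1600)/99² = 5081/9801
Gini = 1 - Σpᵢ² = 1 - 5081/9801 = 0.4816

0.4816


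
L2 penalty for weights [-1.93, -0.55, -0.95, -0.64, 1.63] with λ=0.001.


‖w‖₂² = (-1.93)² + (-0.55)² + (-0.95)² + (-0.64)² + (1.63)²
     = 3.7249 + 0.3025 + 0.9025 + 0.4096 + 2.6569
     = 7.9964
λ·‖w‖₂² = 0.001·7.9964 = 0.007996

0.007996


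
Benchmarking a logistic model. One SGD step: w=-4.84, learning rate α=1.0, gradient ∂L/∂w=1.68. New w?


w_new = w - α·∇
= -4.84 - 1.0·1.68
= -4.84 - 1.68
= -6.52

-6.52


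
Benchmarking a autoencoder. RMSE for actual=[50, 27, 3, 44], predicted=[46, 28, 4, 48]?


MSE = 34/4 = 8.5
RMSE = √(34/4) = 2.9155

2.9155


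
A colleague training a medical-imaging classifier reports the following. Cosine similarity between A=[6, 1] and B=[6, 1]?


A·B = 6·6 + 1·1 = 37
‖A‖ = √37 = 6.0828, ‖B‖ = √37 = 6.0828
cos = 37/(√37·√37) = 37/√1369 = 1.0

1.0


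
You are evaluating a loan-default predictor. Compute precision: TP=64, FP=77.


Precision = TP/(TP+FP)
= 64/(64+77)
= 64/141 = 45.39%

45.39%


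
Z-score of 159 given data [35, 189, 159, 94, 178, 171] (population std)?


μ = 137.6667, σ = 55.1896
z = (159 - 137.6667)/55.1896 = 0.3865

0.3865


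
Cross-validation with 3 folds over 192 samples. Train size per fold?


Fold size = 192/3 = 64
Training per fold = 192 - 64 = 128

128


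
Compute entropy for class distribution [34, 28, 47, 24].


Probabilities: [34/133, 28/133, 47/133, 24/133] ≈ [0.2556, 0.2105, 0.3534, 0.1805]
H = -((34/133)·log₂(34/133) + (28/133)·log₂(28/133) + (47/133)·log₂(47/133) + (24/133)·log₂(24/133))
  = 1.9524 bits

1.9524 bits


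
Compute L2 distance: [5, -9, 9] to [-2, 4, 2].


d = √((5+ 2)² + (-9-4)² + (9-2)²)
  = √(49 + 169 + 49)
  = √267 = 16.3401

16.3401


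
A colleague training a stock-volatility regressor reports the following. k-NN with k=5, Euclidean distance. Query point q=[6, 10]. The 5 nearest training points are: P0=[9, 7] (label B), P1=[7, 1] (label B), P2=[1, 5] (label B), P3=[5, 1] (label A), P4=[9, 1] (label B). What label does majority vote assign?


d(q,P0) = 4.2426  (label B)
d(q,P1) = 9.0554  (label B)
d(q,P2) = 7.0711  (label B)
d(q,P3) = 9.0554  (label A)
d(q,P4) = 9.4868  (label B)
Votes: A=1, B=4
Majority → B

B


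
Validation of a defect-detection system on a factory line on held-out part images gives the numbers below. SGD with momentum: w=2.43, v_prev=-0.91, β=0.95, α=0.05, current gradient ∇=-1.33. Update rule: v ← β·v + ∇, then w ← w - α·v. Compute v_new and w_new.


v_new = 0.95·-0.91 - 1.33 = -0.8645 - 1.33 = -2.1945
w_new = 2.43 - 0.05·-2.1945 = 2.43 + 0.109725 = 2.539725

v_new=-2.1945, w_new=2.539725


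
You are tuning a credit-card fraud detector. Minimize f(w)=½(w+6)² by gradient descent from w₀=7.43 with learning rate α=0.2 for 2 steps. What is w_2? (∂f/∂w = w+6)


step 1: grad = 7.43+6 = 13.43; w = 7.43 - 0.2·(13.43) = 4.744
step 2: grad = 4.744+6 = 10.744; w = 4.744 - 0.2·(10.744) = 2.5952

2.5952


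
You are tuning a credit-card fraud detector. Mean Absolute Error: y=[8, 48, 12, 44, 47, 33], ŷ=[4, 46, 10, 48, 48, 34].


Absolute errors: |8-4|=4, |48-46|=2, |12-10|=2, |44-48|=4, |47-48|=1, |33-34|=1
Sum = 14
MAE = 14/6 = 7/3

7/3


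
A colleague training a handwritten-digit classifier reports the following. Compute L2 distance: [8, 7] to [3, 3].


d = √((8-3)² + (7-3)²)
  = √(25 + 16)
  = √41 = 6.4031

6.4031


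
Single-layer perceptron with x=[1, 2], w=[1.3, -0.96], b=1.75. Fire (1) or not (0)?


z = (1)·(1.3) + (2)·(-0.96) + 1.75
  = 1.13
step(z) = 1 (z≥0)

1


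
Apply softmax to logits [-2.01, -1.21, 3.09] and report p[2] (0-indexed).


Exponentials: e^-2.01=0.134, e^-1.21=0.2982, e^3.09=21.9771
Sum = 22.4093
Softmax = [0.006, 0.0133, 0.9807]
p[2] = 21.9771/22.4093 = 0.9807

0.9807


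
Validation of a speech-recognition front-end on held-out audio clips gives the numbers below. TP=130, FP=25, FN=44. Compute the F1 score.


Precision = 130/155 = 0.8387
Recall = 130/174 = 0.7471
F1 = 2·P·R/(P+R) = 2·TP/(2·TP+FP+FN) = 260/(260+25+44) = 260/329 = 0.7903

0.7903


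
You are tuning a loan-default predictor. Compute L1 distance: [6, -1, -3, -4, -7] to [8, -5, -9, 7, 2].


d = |6-8| + |-1+ 5| + |-3+ 9| + |-4-7| + |-7-2|
  = 2 + 4 + 6 + 11 + 9
  = 32

32


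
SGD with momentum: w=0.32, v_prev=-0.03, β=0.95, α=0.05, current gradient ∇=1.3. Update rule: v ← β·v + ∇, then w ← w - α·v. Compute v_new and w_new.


v_new = 0.95·-0.03 + 1.3 = -0.0285 + 1.3 = 1.2715
w_new = 0.32 - 0.05·1.2715 = 0.32 - 0.063575 = 0.256425

v_new=1.2715, w_new=0.256425


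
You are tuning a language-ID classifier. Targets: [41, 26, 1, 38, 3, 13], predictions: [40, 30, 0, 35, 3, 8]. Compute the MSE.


Squared errors: (41-40)²=1, (26-30)²=16, (1-0)²=1, (38-35)²=9, (3-3)²=0, (13-8)²=25
Sum = 52
MSE = 52/6 = 26/3

26/3


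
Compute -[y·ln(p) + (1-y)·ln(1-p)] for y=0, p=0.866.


BCE = -[y·ln(p) + (1-y)·ln(1-p)]
= -0 - 1·ln(1-0.866)
= -ln(0.134) = 2.0099

2.0099


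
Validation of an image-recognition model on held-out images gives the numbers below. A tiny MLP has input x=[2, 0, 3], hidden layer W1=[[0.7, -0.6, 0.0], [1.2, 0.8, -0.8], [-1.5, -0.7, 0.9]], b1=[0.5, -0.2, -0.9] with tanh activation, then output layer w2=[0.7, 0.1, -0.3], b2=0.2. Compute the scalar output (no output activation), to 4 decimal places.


z1[0] = (0.7)·(2) + (-0.6)·(0) + (0.0)·(3) + 0.5 = 1.9
z1[1] = (1.2)·(2) + (0.8)·(0) + (-0.8)·(3) - 0.2 = -0.2
z1[2] = (-1.5)·(2) + (-0.7)·(0) + (0.9)·(3) - 0.9 = -1.2
h = tanh(z1) = [0.9562, -0.1974, -0.8337]
output = (0.7)·(0.9562) + (0.1)·(-0.1974) + (-0.3)·(-0.8337) + 0.2 = 1.0997

1.0997


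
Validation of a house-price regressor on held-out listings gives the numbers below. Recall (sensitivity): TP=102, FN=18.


Recall = TP/(TP+FN)
= 102/(102+18)
= 102/120 = 85.0%

85.0%


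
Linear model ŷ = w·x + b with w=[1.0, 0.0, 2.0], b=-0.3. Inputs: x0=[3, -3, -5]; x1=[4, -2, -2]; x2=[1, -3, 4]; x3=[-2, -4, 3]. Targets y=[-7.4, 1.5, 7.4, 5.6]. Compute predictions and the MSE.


ŷ0 = (1.0)·(3) + (0.0)·(-3) + (2.0)·(-5) - 0.3 = -7.3
ŷ1 = (1.0)·(4) + (0.0)·(-2) + (2.0)·(-2) - 0.3 = -0.3
ŷ2 = (1.0)·(1) + (0.0)·(-3) + (2.0)·(4) - 0.3 = 8.7
ŷ3 = (1.0)·(-2) + (0.0)·(-4) + (2.0)·(3) - 0.3 = 3.7
errors² = [0.01, 3.24, 1.69, 3.61]
MSE = 8.5500/4 = 2.1375

2.1375


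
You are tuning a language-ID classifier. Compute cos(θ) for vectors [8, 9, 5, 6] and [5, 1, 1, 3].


A·B = 8·5 + 9·1 + 5·1 + 6·3 = 72
‖A‖ = √206 = 14.3527, ‖B‖ = √36 = 6
cos = 72/(√206·√36) = 72/√7416 = 0.8361

0.8361


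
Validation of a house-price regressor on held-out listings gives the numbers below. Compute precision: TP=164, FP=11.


Precision = TP/(TP+FP)
= 164/(164+11)
= 164/175 = 93.71%

93.71%


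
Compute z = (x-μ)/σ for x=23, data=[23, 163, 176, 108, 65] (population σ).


μ = 107, σ = 57.8239
z = (23 - 107)/57.8239 = -1.4527

-1.4527


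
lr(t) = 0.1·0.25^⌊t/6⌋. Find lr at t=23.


n_drops = ⌊23/6⌋ = 3
lr = 0.1·0.25^3 = 0.1·0.015625 = 0.0015625

0.0015625


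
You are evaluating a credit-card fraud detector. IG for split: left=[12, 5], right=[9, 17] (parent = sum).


Parent = [21, 22], H_parent = 0.9996
H_left = 0.874 (n=17), H_right = 0.9306 (n=26)
H_children = (17/43)·0.874 + (26/43)·0.9306 = 0.9082
IG = 0.9996 - 0.9082 = 0.0914

0.0914


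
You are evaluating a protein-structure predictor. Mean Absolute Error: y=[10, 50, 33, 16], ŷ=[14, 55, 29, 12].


Absolute errors: |10-14|=4, |50-55|=5, |33-29|=4, |16-12|=4
Sum = 17
MAE = 17/4 = 17/4

17/4


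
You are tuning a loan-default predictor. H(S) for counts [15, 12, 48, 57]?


Probabilities: [15/132, 12/132, 48/132, 57/132] ≈ [0.1136, 0.0909, 0.3636, 0.4318]
H = -((15/132)·log₂(15/132) + (12/132)·log₂(12/132) + (48/132)·log₂(48/132) + (57/132)·log₂(57/132))
  = 1.7249 bits

1.7249 bits


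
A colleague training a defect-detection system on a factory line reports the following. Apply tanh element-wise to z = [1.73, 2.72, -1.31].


tanh(1.73) = 0.9391
tanh(2.72) = 0.9914
tanh(-1.31) = -0.8643
result = [0.9391, 0.9914, -0.8643]

[0.9391, 0.9914, -0.8643]


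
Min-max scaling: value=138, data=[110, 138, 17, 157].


min=17, max=157
(138-17)/(157-17) = 121/140 = 0.8643

0.8643


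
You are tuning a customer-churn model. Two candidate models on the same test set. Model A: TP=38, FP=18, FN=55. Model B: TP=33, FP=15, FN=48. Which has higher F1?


Model A: P=38/56=0.6786, R=38/93=0.4086, F1=2PR/(P+R)=2TP/(2TP+FP+FN)=76/149=0.5101
Model B: P=33/48=0.6875, R=33/81=0.4074, F1=2PR/(P+R)=2TP/(2TP+FP+FN)=66/129=0.5116
0.5101 < 0.5116 → Model B

Model B


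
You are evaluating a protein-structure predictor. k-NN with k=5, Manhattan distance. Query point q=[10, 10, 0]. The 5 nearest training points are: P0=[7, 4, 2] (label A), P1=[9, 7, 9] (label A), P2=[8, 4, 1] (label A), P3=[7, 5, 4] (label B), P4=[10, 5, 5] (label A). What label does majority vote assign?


d(q,P0) = 11  (label A)
d(q,P1) = 13  (label A)
d(q,P2) = 9  (label A)
d(q,P3) = 12  (label B)
d(q,P4) = 10  (label A)
Votes: A=4, B=1
Majority → A

A


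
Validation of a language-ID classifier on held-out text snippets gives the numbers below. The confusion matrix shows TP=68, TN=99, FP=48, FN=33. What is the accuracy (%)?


Accuracy = (TP+TN)/(TP+TN+FP+FN)
= (68+99)/(248)
= 167/248 = 67.34%

67.34%


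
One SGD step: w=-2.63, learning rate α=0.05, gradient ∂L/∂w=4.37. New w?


w_new = w - α·∇
= -2.63 - 0.05·4.37
= -2.63 - 0.2185
= -2.8485

-2.8485


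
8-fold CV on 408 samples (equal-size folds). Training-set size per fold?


Fold size = 408/8 = 51
Training per fold = 408 - 51 = 357

357


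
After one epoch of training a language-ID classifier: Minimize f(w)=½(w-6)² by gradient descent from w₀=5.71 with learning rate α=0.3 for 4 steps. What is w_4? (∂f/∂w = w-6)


step 1: grad = 5.71-6 = -0.29; w = 5.71 - 0.3·(-0.29) = 5.797
step 2: grad = 5.797-6 = -0.203; w = 5.797 - 0.3·(-0.203) = 5.8579
step 3: grad = 5.8579-6 = -0.1421; w = 5.8579 - 0.3·(-0.1421) = 5.90053
step 4: grad = 5.90053-6 = -0.09947; w = 5.90053 - 0.3·(-0.09947) = 5.930371

5.930371


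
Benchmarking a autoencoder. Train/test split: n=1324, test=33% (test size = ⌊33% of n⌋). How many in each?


Test = ⌊1324·33/100⌋ = 436
Train = 1324 - 436 = 888

Train: 888, Test: 436


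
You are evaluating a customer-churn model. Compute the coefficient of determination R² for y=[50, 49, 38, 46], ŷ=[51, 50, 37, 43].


ȳ = 45.75
SS_res = Σ(y-ŷ)² = 12
SS_tot = Σ(y-ȳ)² = 88.75
R² = 1 - SS_res/SS_tot = 1 - 0.1352 = 0.8648

0.8648


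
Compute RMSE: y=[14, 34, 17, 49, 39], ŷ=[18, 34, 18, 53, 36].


MSE = 42/5 = 8.4
RMSE = √(42/5) = 2.8983

2.8983


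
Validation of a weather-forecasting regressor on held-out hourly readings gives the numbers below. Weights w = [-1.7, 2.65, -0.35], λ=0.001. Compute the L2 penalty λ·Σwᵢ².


‖w‖₂² = (-1.7)² + (2.65)² + (-0.35)²
     = 2.89 + 7.0225 + 0.1225
     = 10.035
λ·‖w‖₂² = 0.001·10.035 = 0.010035

0.010035


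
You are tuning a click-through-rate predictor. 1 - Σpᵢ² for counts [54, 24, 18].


Probabilities: [54/96, 24/96, 18/96] ≈ [0.5625, 0.25, 0.1875]
Σpᵢ² = (2916 + 576 + 324)/96² = 3816/9216
Gini = 1 - Σpᵢ² = 1 - 3816/9216 = 0.5859

0.5859


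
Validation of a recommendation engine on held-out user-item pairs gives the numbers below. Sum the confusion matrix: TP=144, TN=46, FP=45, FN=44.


Total = TP + TN + FP + FN
= 144 + 46 + 45 + 44
= 279
(Predicted positive: 189, predicted negative: 90)

279


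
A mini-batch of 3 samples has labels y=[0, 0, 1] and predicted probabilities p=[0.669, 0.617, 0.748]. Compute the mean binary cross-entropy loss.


L[0] = -ln(1-0.669) = -ln(0.331) = 1.1056
L[1] = -ln(1-0.617) = -ln(0.383) = 0.9597
L[2] = -ln(0.748) = 0.2904
mean = (1.1056 + 0.9597 + 0.2904)/3 = 0.7852

0.7852


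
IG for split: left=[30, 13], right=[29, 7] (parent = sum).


Parent = [59, 20], H_parent = 0.8163
H_left = 0.8841 (n=43), H_right = 0.7107 (n=36)
H_children = (43/79)·0.8841 + (36/79)·0.7107 = 0.8051
IG = 0.8163 - 0.8051 = 0.0112

0.0112


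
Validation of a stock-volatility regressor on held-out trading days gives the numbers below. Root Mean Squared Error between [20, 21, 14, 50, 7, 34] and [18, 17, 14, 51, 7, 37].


MSE = 30/6 = 5
RMSE = √(30/6) = 2.2361

2.2361


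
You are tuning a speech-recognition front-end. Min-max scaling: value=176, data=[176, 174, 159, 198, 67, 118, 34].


min=34, max=198
(176-34)/(198-34) = 142/164 = 0.8659

0.8659


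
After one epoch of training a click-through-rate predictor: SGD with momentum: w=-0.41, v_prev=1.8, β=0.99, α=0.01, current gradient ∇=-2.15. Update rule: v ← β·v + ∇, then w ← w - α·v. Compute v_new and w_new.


v_new = 0.99·1.8 - 2.15 = 1.782 - 2.15 = -0.368
w_new = -0.41 - 0.01·-0.368 = -0.41 + 0.00368 = -0.40632

v_new=-0.368, w_new=-0.40632


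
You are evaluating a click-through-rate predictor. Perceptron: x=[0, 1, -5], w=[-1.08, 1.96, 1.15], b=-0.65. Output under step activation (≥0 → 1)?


z = (0)·(-1.08) + (1)·(1.96) + (-5)·(1.15) - 0.65
  = -4.44
step(z) = 0 (z<0)

0


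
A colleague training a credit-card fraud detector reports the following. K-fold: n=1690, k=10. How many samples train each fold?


Fold size = 1690/10 = 169
Training per fold = 1690 - 169 = 1521

1521


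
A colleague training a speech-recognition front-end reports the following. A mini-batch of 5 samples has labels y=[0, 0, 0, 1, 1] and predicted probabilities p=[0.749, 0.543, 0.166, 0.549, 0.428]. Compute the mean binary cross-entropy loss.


L[0] = -ln(1-0.749) = -ln(0.251) = 1.3823
L[1] = -ln(1-0.543) = -ln(0.457) = 0.7831
L[2] = -ln(1-0.166) = -ln(0.834) = 0.1815
L[3] = -ln(0.549) = 0.5997
L[4] = -ln(0.428) = 0.8486
mean = (1.3823 + 0.7831 + 0.1815 + 0.5997 + 0.8486)/5 = 0.759

0.759


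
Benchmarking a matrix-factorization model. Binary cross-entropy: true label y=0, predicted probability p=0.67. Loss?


BCE = -[y·ln(p) + (1-y)·ln(1-p)]
= -0 - 1·ln(1-0.67)
= -ln(0.33) = 1.1087

1.1087


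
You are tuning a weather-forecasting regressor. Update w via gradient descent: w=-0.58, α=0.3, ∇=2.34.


w_new = w - α·∇
= -0.58 - 0.3·2.34
= -0.58 - 0.702
= -1.282

-1.282


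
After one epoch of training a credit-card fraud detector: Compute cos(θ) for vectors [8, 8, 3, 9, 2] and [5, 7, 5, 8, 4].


A·B = 8·5 + 8·7 + 3·5 + 9·8 + 2·4 = 191
‖A‖ = √222 = 14.8997, ‖B‖ = √179 = 13.3791
cos = 191/(√222·√179) = 191/√39738 = 0.9581

0.9581


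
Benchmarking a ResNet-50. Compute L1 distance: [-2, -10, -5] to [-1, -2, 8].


d = |-2+ 1| + |-10+ 2| + |-5-8|
  = 1 + 8 + 13
  = 22

22


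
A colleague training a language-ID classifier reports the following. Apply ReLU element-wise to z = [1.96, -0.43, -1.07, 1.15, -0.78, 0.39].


ReLU(1.96) = max(0, 1.96) = 1.96
ReLU(-0.43) = max(0, -0.43) = 0.0
ReLU(-1.07) = max(0, -1.07) = 0.0
ReLU(1.15) = max(0, 1.15) = 1.15
ReLU(-0.78) = max(0, -0.78) = 0.0
ReLU(0.39) = max(0, 0.39) = 0.39
result = [1.96, 0.0, 0.0, 1.15, 0.0, 0.39]

[1.96, 0.0, 0.0, 1.15, 0.0, 0.39]


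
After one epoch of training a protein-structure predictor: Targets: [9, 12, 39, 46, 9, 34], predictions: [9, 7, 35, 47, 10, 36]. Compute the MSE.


Squared errors: (9-9)²=0, (12-7)²=25, (39-35)²=16, (46-47)²=1, (9-10)²=1, (34-36)²=4
Sum = 47
MSE = 47/6 = 47/6

47/6


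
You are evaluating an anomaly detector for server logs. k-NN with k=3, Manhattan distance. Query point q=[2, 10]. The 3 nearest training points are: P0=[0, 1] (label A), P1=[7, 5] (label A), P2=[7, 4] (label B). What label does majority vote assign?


d(q,P0) = 11  (label A)
d(q,P1) = 10  (label A)
d(q,P2) = 11  (label B)
Votes: A=2, B=1
Majority → A

A


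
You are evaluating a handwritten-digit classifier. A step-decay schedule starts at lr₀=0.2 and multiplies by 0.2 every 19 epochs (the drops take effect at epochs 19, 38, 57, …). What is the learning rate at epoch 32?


n_drops = ⌊32/19⌋ = 1
lr = 0.2·0.2^1 = 0.2·0.2 = 0.04

0.04


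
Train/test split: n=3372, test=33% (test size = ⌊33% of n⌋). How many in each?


Test = ⌊3372·33/100⌋ = 1112
Train = 3372 - 1112 = 2260

Train: 2260, Test: 1112


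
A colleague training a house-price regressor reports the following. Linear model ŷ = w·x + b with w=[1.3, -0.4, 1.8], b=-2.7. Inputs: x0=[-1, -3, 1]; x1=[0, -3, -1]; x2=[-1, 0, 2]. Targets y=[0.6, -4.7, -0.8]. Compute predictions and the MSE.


ŷ0 = (1.3)·(-1) + (-0.4)·(-3) + (1.8)·(1) - 2.7 = -1.0
ŷ1 = (1.3)·(0) + (-0.4)·(-3) + (1.8)·(-1) - 2.7 = -3.3
ŷ2 = (1.3)·(-1) + (-0.4)·(0) + (1.8)·(2) - 2.7 = -0.4
errors² = [2.56, 1.96, 0.16]
MSE = 4.6800/3 = 1.56

1.56


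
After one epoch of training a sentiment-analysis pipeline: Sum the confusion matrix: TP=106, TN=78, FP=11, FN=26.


Total = TP + TN + FP + FN
= 106 + 78 + 11 + 26
= 221
(Predicted positive: 117, predicted negative: 104)

221


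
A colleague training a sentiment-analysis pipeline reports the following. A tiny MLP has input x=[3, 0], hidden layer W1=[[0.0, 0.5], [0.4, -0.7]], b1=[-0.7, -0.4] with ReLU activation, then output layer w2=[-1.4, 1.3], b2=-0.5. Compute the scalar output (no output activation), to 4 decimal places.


z1[0] = (0.0)·(3) + (0.5)·(0) - 0.7 = -0.7
z1[1] = (0.4)·(3) + (-0.7)·(0) - 0.4 = 0.8
h = ReLU(z1) = [0.0, 0.8]
output = (-1.4)·(0.0) + (1.3)·(0.8) - 0.5 = 0.54

0.54


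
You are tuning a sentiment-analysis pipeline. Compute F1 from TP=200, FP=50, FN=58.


Precision = 200/250 = 0.8
Recall = 200/258 = 0.7752
F1 = 2·P·R/(P+R) = 2·TP/(2·TP+FP+FN) = 400/(400+50+58) = 400/508 = 0.7874

0.7874


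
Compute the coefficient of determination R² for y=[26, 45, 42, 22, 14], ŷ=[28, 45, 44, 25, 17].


ȳ = 29.8
SS_res = Σ(y-ŷ)² = 26
SS_tot = Σ(y-ȳ)² = 704.8
R² = 1 - SS_res/SS_tot = 1 - 0.0369 = 0.9631

0.9631


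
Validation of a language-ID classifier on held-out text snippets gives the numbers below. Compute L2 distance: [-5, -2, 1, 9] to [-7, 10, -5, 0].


d = √((-5+ 7)² + (-2-10)² + (1+ 5)² + (9-0)²)
  = √(4 + 144 + 36 + 81)
  = √265 = 16.2788

16.2788


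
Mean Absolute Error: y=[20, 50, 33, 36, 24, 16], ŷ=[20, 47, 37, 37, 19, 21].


Absolute errors: |20-20|=0, |50-47|=3, |33-37|=4, |36-37|=1, |24-19|=5, |16-21|=5
Sum = 18
MAE = 18/6 = 3

3


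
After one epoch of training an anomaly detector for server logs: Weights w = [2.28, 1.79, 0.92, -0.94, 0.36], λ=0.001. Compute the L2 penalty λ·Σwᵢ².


‖w‖₂² = (2.28)² + (1.79)² + (0.92)² + (-0.94)² + (0.36)²
     = 5.1984 + 3.2041 + 0.8464 + 0.8836 + 0.1296
     = 10.2621
λ·‖w‖₂² = 0.001·10.2621 = 0.010262

0.010262


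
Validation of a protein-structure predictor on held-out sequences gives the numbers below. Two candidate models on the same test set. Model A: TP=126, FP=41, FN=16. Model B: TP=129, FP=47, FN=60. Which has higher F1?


Model A: P=126/167=0.7545, R=126/142=0.8873, F1=2PR/(P+R)=2TP/(2TP+FP+FN)=252/309=0.8155
Model B: P=129/176=0.733, R=129/189=0.6825, F1=2PR/(P+R)=2TP/(2TP+FP+FN)=258/365=0.7068
0.8155 > 0.7068 → Model A

Model A


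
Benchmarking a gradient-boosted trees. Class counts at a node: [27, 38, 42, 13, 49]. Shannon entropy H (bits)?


Probabilities: [27/169, 38/169, 42/169, 13/169, 49/169] ≈ [0.1598, 0.2249, 0.2485, 0.0769, 0.2899]
H = -((27/169)·log₂(27/169) + (38/169)·log₂(38/169) + (42/169)·log₂(42/169) + (13/169)·log₂(13/169) + (49/169)·log₂(49/169))
  = 2.2085 bits

2.2085 bits


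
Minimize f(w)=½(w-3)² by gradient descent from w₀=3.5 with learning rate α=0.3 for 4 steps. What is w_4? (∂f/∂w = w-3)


step 1: grad = 3.5-3 = 0.5; w = 3.5 - 0.3·(0.5) = 3.35
step 2: grad = 3.35-3 = 0.35; w = 3.35 - 0.3·(0.35) = 3.245
step 3: grad = 3.245-3 = 0.245; w = 3.245 - 0.3·(0.245) = 3.1715
step 4: grad = 3.1715-3 = 0.1715; w = 3.1715 - 0.3·(0.1715) = 3.12005

3.12005


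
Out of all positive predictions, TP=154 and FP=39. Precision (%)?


Precision = TP/(TP+FP)
= 154/(154+39)
= 154/193 = 79.79%

79.79%


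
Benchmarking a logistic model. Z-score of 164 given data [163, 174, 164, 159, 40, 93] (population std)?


μ = 132.1667, σ = 49.0966
z = (164 - 132.1667)/49.0966 = 0.6484

0.6484


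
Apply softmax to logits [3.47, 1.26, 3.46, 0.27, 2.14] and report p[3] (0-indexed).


Exponentials: e^3.47=32.1367, e^1.26=3.5254, e^3.46=31.817, e^0.27=1.31, e^2.14=8.4994
Sum = 77.2885
Softmax = [0.4158, 0.0456, 0.4117, 0.0169, 0.11]
p[3] = 1.31/77.2885 = 0.0169

0.0169


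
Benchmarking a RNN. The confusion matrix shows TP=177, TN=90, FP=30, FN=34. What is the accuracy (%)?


Accuracy = (TP+TN)/(TP+TN+FP+FN)
= (177+90)/(331)
= 267/331 = 80.66%

80.66%


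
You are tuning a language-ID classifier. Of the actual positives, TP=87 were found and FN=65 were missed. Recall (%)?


Recall = TP/(TP+FN)
= 87/(87+65)
= 87/152 = 57.24%

57.24%


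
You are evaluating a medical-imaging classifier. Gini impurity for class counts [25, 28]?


Probabilities: [25/53, 28/53] ≈ [0.4717, 0.5283]
Σpᵢ² = (625 + 784)/53² = 1409/2809
Gini = 1 - Σpᵢ² = 1 - 1409/2809 = 0.4984

0.4984


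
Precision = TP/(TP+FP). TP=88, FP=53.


Precision = TP/(TP+FP)
= 88/(88+53)
= 88/141 = 62.41%

62.41%


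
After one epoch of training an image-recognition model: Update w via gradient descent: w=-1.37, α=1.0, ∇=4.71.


w_new = w - α·∇
= -1.37 - 1.0·4.71
= -1.37 - 4.71
= -6.08

-6.08


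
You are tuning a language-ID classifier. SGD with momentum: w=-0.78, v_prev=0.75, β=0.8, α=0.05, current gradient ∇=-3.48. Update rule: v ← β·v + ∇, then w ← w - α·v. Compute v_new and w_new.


v_new = 0.8·0.75 - 3.48 = 0.6 - 3.48 = -2.88
w_new = -0.78 - 0.05·-2.88 = -0.78 + 0.144 = -0.636

v_new=-2.88, w_new=-0.636


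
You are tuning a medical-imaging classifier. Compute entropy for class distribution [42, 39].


Probabilities: [42/81, 39/81] ≈ [0.5185, 0.4815]
H = -((42/81)·log₂(42/81) + (39/81)·log₂(39/81))
  = 0.999 bits

0.999 bits


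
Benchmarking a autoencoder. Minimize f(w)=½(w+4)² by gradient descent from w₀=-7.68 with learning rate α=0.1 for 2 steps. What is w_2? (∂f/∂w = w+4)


step 1: grad = -7.68+4 = -3.68; w = -7.68 - 0.1·(-3.68) = -7.312
step 2: grad = -7.312+4 = -3.312; w = -7.312 - 0.1·(-3.312) = -6.9808

-6.9808


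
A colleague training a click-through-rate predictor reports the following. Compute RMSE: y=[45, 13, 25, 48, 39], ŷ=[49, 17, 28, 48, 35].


MSE = 57/5 = 11.4
RMSE = √(57/5) = 3.3764

3.3764


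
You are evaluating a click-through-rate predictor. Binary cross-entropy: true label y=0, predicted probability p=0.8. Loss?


BCE = -[y·ln(p) + (1-y)·ln(1-p)]
= -0 - 1·ln(1-0.8)
= -ln(0.2) = 1.6094

1.6094


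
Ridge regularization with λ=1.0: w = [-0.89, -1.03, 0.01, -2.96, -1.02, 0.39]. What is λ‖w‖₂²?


‖w‖₂² = (-0.89)² + (-1.03)² + (0.01)² + (-2.96)² + (-1.02)² + (0.39)²
     = 0.7921 + 1.0609 + 0.0001 + 8.7616 + 1.0404 + 0.1521
     = 11.8072
λ·‖w‖₂² = 1.0·11.8072 = 11.8072

11.8072


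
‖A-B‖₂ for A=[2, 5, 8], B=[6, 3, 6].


d = √((2-6)² + (5-3)² + (8-6)²)
  = √(16 + 4 + 4)
  = √24 = 4.899

4.899


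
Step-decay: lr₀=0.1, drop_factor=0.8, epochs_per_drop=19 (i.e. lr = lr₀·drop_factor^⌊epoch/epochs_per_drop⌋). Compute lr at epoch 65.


n_drops = ⌊65/19⌋ = 3
lr = 0.1·0.8^3 = 0.1·0.512 = 0.0512

0.0512


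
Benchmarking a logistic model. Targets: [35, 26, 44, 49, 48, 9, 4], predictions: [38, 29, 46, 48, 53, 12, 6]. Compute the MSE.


Squared errors: (35-38)²=9, (26-29)²=9, (44-46)²=4, (49-48)²=1, (48-53)²=25, (9-12)²=9, (4-6)²=4
Sum = 61
MSE = 61/7 = 61/7

61/7


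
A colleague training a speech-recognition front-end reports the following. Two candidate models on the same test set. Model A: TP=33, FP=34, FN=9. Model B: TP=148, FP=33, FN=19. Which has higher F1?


Model A: P=33/67=0.4925, R=33/42=0.7857, F1=2PR/(P+R)=2TP/(2TP+FP+FN)=66/109=0.6055
Model B: P=148/181=0.8177, R=148/167=0.8862, F1=2PR/(P+R)=2TP/(2TP+FP+FN)=296/348=0.8506
0.6055 < 0.8506 → Model B

Model B


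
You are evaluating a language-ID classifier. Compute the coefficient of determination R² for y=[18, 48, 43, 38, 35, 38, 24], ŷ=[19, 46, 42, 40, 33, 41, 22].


ȳ = 34.8571
SS_res = Σ(y-ŷ)² = 27
SS_tot = Σ(y-ȳ)² = 660.86
R² = 1 - SS_res/SS_tot = 1 - 0.0409 = 0.9591

0.9591


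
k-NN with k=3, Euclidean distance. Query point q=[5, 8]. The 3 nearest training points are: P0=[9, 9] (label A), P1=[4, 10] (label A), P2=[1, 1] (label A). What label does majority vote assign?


d(q,P0) = 4.1231  (label A)
d(q,P1) = 2.2361  (label A)
d(q,P2) = 8.0623  (label A)
Votes: A=3, B=0
Majority → A

A


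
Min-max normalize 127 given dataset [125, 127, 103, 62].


min=62, max=127
(127-62)/(127-62) = 65/65 = 1.0

1.0


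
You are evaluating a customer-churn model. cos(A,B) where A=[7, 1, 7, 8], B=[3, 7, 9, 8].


A·B = 7·3 + 1·7 + 7·9 + 8·8 = 155
‖A‖ = √163 = 12.7671, ‖B‖ = √203 = 14.2478
cos = 155/(√163·√203) = 155/√33089 = 0.8521

0.8521


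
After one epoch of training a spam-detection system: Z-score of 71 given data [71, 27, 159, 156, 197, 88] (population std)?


μ = 116.3333, σ = 58.7925
z = (71 - 116.3333)/58.7925 = -0.7711

-0.7711


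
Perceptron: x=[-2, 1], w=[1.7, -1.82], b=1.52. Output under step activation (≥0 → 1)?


z = (-2)·(1.7) + (1)·(-1.82) + 1.52
  = -3.7
step(z) = 0 (z<0)

0


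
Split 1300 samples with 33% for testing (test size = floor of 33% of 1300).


Test = ⌊1300·33/100⌋ = 429
Train = 1300 - 429 = 871

Train: 871, Test: 429


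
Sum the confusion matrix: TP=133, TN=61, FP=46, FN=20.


Total = TP + TN + FP + FN
= 133 + 61 + 46 + 20
= 260
(Predicted positive: 179, predicted negative: 81)

260


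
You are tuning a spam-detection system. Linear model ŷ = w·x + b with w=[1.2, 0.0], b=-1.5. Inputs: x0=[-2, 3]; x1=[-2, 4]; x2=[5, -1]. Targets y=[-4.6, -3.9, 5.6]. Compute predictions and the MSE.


ŷ0 = (1.2)·(-2) + (0.0)·(3) - 1.5 = -3.9
ŷ1 = (1.2)·(-2) + (0.0)·(4) - 1.5 = -3.9
ŷ2 = (1.2)·(5) + (0.0)·(-1) - 1.5 = 4.5
errors² = [0.49, 0.0, 1.21]
MSE = 1.7000/3 = 0.5667

0.5667


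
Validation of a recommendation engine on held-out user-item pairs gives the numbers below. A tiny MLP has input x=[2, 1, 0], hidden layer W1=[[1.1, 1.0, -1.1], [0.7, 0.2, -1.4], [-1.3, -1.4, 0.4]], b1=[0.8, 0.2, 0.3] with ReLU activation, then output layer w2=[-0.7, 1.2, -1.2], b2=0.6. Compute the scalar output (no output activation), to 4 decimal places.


z1[0] = (1.1)·(2) + (1.0)·(1) + (-1.1)·(0) + 0.8 = 4.0
z1[1] = (0.7)·(2) + (0.2)·(1) + (-1.4)·(0) + 0.2 = 1.8
z1[2] = (-1.3)·(2) + (-1.4)·(1) + (0.4)·(0) + 0.3 = -3.7
h = ReLU(z1) = [4.0, 1.8, 0.0]
output = (-0.7)·(4.0) + (1.2)·(1.8) + (-1.2)·(0.0) + 0.6 = -0.04

-0.04


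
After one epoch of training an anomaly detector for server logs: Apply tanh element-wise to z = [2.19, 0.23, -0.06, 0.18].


tanh(2.19) = 0.9753
tanh(0.23) = 0.226
tanh(-0.06) = -0.0599
tanh(0.18) = 0.1781
result = [0.9753, 0.226, -0.0599, 0.1781]

[0.9753, 0.226, -0.0599, 0.1781]


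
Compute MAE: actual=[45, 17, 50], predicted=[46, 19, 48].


Absolute errors: |45-46|=1, |17-19|=2, |50-48|=2
Sum = 5
MAE = 5/3 = 5/3

5/3


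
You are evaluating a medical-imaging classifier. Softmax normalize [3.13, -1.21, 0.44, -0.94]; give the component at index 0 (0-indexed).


Exponentials: e^3.13=22.874, e^-1.21=0.2982, e^0.44=1.5527, e^-0.94=0.3906
Sum = 25.1155
Softmax = [0.9108, 0.0119, 0.0618, 0.0156]
p[0] = 22.874/25.1155 = 0.9108

0.9108


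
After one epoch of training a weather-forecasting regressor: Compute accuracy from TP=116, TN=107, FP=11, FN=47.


Accuracy = (TP+TN)/(TP+TN+FP+FN)
= (116+107)/(281)
= 223/281 = 79.36%

79.36%


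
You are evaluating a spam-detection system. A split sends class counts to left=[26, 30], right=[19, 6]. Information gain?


Parent = [45, 36], H_parent = 0.9911
H_left = 0.9963 (n=56), H_right = 0.795 (n=25)
H_children = (56/81)·0.9963 + (25/81)·0.795 = 0.9342
IG = 0.9911 - 0.9342 = 0.0569

0.0569


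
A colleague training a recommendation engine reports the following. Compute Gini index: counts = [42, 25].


Probabilities: [42/67, 25/67] ≈ [0.6269, 0.3731]
Σpᵢ² = (1764 + 625)/67² = 2389/4489
Gini = 1 - Σpᵢ² = 1 - 2389/4489 = 0.4678

0.4678


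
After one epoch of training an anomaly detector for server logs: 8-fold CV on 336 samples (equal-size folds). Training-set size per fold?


Fold size = 336/8 = 42
Training per fold = 336 - 42 = 294

294


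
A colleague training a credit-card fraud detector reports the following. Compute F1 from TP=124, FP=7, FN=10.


Precision = 124/131 = 0.9466
Recall = 124/134 = 0.9254
F1 = 2·P·R/(P+R) = 2·TP/(2·TP+FP+FN) = 248/(248+7+10) = 248/265 = 0.9358

0.9358


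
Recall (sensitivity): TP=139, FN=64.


Recall = TP/(TP+FN)
= 139/(139+64)
= 139/203 = 68.47%

68.47%


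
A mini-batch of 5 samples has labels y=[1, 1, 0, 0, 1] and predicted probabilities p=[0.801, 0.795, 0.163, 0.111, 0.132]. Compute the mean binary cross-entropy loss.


L[0] = -ln(0.801) = 0.2219
L[1] = -ln(0.795) = 0.2294
L[2] = -ln(1-0.163) = -ln(0.837) = 0.1779
L[3] = -ln(1-0.111) = -ln(0.889) = 0.1177
L[4] = -ln(0.132) = 2.025
mean = (0.2219 + 0.2294 + 0.1779 + 0.1177 + 2.025)/5 = 0.5544

0.5544


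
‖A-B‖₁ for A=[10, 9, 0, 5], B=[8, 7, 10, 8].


d = |10-8| + |9-7| + |0-10| + |5-8|
  = 2 + 2 + 10 + 3
  = 17

17


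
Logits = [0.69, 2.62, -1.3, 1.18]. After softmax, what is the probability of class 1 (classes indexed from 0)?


Exponentials: e^0.69=1.9937, e^2.62=13.7357, e^-1.3=0.2725, e^1.18=3.2544
Sum = 19.2563
Softmax = [0.1035, 0.7133, 0.0142, 0.169]
p[1] = 13.7357/19.2563 = 0.7133

0.7133
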